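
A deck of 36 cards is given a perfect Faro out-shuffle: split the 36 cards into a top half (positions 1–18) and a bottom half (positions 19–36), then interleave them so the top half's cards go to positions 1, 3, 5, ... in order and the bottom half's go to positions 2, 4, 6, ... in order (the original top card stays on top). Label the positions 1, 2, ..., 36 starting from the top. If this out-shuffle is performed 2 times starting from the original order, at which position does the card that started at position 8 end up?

29

Track the card's position through each out-shuffle:
8 → 15 → 29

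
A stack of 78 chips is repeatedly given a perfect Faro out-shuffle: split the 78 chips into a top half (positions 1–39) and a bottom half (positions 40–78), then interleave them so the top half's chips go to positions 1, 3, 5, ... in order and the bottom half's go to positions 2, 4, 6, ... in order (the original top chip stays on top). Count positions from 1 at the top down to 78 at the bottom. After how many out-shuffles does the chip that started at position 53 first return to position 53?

Follow position 53 under repeated out-shuffles:
53 → 28 → 55 → 32 → 63 → 48 → 18 → 35 → ... → 53 (length 30)
It first returns after 30 out-shuffles.

30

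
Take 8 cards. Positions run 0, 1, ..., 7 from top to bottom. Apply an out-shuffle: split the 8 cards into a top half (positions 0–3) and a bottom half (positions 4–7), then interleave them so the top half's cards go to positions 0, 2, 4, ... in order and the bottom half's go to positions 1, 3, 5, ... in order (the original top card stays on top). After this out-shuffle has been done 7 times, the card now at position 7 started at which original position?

7

Work backwards from position 7, undoing one out-shuffle at a time:
7 ← 7 ← 7 ← 7 ← 7 ← 7 ← 7 ← 7
So the card now at position 7 started at position 7.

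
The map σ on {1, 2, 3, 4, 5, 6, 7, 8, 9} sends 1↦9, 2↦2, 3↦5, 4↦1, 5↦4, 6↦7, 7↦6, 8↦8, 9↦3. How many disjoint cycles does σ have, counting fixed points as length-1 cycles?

Cycle decomposition: (1 9 3 5 4) (2) (6 7) (8).
4 cycles.

4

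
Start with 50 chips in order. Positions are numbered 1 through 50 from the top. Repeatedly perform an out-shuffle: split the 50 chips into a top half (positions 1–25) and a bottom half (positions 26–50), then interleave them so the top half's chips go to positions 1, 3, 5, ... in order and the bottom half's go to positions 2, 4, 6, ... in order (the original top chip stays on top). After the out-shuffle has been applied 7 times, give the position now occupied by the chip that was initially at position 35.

Track the chip's position through each out-shuffle:
35 → 20 → 39 → 28 → 6 → 11 → 21 → 41

41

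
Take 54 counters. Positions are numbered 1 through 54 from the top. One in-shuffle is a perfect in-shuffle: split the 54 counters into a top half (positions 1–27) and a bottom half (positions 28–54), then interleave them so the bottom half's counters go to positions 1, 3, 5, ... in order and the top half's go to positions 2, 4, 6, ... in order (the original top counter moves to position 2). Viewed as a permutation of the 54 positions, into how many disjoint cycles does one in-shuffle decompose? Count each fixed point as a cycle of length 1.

Trace each unvisited position around until it returns:
(1 2 4 8 16 32 ... len 20) (3 6 12 24 48 41 ... len 20) (5 10 20 40 25 50 45 35 15 30) (11 22 44 33)
4 cycles in total.

4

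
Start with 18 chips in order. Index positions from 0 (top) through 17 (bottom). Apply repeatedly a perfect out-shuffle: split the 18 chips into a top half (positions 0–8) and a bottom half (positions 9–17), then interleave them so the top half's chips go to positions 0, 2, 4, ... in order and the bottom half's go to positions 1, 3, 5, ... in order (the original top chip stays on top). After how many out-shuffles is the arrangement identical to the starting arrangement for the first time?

The out-shuffle permutes the 18 positions with cycle lengths [1, 1, 8, 8].
Every chip is home exactly when every cycle has completed a whole number of laps, i.e. after lcm(1, 8) = 8 out-shuffles.

8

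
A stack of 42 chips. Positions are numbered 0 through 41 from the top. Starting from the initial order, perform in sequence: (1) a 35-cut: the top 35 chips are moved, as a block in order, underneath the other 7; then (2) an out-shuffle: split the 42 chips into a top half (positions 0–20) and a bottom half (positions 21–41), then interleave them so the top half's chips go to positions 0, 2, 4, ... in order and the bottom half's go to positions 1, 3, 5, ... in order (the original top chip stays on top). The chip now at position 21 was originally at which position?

Undo the operations in reverse order, starting from position 21:
  undo op 2 (out-shuffle, from bottom half): 21 ← 31
  undo op 1 (cut 35): 31 ← 24
So the chip at position 21 came from original position 24.

24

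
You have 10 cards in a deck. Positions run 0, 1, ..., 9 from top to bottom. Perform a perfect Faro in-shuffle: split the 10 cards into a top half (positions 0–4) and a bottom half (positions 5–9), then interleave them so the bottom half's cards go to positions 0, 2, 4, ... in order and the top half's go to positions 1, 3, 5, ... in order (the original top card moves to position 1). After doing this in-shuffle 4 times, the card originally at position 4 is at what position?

Track the card's position through each in-shuffle:
4 → 9 → 8 → 6 → 2

2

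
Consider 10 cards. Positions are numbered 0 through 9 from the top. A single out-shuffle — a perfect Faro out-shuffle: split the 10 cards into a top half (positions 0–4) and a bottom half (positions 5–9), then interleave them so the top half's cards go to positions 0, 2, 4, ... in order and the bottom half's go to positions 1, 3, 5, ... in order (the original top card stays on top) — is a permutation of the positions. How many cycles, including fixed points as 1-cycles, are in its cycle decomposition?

4

Trace each unvisited position around until it returns:
(0) (1 2 4 8 7 5) (3 6) (9)
4 cycles in total.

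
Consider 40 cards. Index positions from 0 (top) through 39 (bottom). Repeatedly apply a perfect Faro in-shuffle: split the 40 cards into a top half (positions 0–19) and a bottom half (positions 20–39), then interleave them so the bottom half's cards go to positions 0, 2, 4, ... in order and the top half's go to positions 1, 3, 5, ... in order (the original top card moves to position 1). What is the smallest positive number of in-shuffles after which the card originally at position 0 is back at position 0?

Follow position 0 under repeated in-shuffles:
0 → 1 → 3 → 7 → 15 → 31 → 22 → 4 → 9 → 19 → 39 → 38 → 36 → 32 → 24 → 8 → 17 → 35 → 30 → 20 → 0
It first returns after 20 in-shuffles.

20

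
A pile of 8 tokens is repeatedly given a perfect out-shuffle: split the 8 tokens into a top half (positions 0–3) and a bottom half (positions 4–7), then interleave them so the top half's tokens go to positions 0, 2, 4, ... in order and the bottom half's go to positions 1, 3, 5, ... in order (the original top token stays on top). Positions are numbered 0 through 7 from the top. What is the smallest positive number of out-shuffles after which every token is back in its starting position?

The out-shuffle permutes the 8 positions with cycle lengths [1, 1, 3, 3].
Every token is home exactly when every cycle has completed a whole number of laps, i.e. after lcm(1, 3) = 3 out-shuffles.

3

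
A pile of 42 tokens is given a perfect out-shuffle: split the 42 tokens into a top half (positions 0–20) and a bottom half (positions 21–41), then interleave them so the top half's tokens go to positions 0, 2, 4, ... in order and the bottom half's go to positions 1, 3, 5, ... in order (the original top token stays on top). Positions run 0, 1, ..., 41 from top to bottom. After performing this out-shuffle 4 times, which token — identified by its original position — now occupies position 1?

Work backwards from position 1, undoing one out-shuffle at a time:
1 ← 21 ← 31 ← 36 ← 18
So the token now at position 1 started at position 18.

18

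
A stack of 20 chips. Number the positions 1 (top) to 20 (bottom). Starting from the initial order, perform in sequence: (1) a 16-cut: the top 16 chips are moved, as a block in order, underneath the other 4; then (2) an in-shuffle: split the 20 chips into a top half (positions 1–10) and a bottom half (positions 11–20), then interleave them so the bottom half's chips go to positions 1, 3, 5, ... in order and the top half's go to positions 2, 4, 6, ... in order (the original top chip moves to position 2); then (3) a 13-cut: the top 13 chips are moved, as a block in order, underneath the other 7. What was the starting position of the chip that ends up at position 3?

Undo the operations in reverse order, starting from position 3:
  undo op 3 (cut 13): 3 ← 16
  undo op 2 (in-shuffle, from top half): 16 ← 8
  undo op 1 (cut 16): 8 ← 4
So the chip at position 3 came from original position 4.

4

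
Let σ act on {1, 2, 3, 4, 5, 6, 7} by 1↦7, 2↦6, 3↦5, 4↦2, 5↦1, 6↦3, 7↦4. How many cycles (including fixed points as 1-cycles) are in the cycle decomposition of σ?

1

Cycle decomposition: (1 7 4 2 6 3 5).
1 cycle.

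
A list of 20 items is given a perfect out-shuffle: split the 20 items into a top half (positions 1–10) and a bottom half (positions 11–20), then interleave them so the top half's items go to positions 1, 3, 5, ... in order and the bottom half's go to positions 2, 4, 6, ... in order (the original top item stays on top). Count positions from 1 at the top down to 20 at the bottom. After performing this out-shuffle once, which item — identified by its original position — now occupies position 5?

Work backwards from position 5, undoing one out-shuffle at a time:
5 ← 3
So the item now at position 5 started at position 3.

3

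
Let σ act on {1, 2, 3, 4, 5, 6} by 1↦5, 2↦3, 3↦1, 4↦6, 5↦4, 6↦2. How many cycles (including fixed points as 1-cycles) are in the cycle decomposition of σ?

Cycle decomposition: (1 5 4 6 2 3).
1 cycle.

1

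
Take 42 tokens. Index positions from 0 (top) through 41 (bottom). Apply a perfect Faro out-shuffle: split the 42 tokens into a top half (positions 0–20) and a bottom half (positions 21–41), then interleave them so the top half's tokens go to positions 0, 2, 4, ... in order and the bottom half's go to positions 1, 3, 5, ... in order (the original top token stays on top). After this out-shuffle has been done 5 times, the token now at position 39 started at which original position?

Work backwards from position 39, undoing one out-shuffle at a time:
39 ← 40 ← 20 ← 10 ← 5 ← 23
So the token now at position 39 started at position 23.

23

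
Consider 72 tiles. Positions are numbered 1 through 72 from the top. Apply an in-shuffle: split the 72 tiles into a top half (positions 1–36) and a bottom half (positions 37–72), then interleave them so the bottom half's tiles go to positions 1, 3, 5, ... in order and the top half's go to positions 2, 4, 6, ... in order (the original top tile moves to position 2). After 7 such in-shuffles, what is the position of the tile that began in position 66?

53

Track the tile's position through each in-shuffle:
66 → 59 → 45 → 17 → 34 → 68 → 63 → 53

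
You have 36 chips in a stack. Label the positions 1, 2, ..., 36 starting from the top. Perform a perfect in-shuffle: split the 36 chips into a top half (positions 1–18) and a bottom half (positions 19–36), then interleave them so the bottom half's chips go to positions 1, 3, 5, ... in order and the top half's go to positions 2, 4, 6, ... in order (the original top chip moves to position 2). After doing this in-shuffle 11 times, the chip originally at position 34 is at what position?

35

Track the chip's position through each in-shuffle:
34 → 31 → 25 → 13 → 26 → 15 → 30 → 23 → 9 → 18 → 36 → 35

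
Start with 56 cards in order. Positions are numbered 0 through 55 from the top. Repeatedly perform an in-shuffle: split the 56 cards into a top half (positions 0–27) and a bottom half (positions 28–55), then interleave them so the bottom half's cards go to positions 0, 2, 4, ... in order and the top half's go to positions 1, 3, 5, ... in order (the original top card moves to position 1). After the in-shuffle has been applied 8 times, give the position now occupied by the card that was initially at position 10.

Track the card's position through each in-shuffle:
10 → 21 → 43 → 30 → 4 → 9 → 19 → 39 → 22

22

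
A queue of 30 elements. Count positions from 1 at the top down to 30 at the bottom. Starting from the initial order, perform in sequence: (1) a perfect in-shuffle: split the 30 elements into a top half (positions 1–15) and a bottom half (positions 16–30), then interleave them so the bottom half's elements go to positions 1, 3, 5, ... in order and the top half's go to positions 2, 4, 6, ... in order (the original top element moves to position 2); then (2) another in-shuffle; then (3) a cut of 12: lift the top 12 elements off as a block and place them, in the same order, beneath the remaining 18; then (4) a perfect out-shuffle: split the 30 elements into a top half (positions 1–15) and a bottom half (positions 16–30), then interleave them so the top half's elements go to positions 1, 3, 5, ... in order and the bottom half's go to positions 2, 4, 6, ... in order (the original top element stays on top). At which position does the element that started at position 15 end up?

Track the element from position 15 forward through each operation:
  after op 1 (in-shuffle): 15 → 30
  after op 2 (in-shuffle): 30 → 29
  after op 3 (cut 12): 29 → 17
  after op 4 (out-shuffle): 17 → 4

4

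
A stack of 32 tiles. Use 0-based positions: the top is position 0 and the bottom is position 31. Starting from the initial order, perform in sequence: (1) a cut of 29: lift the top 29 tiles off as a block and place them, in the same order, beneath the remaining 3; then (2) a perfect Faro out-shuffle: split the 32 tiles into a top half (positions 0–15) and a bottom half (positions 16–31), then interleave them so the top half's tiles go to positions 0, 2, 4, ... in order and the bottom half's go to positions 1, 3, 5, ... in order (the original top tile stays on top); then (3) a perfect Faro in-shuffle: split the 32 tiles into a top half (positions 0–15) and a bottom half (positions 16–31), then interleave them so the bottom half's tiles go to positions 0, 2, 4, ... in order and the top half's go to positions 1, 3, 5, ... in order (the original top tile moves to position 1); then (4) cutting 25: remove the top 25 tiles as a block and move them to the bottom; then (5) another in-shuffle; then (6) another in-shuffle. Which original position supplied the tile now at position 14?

Undo the operations in reverse order, starting from position 14:
  undo op 6 (in-shuffle, from bottom half): 14 ← 23
  undo op 5 (in-shuffle, from top half): 23 ← 11
  undo op 4 (cut 25): 11 ← 4
  undo op 3 (in-shuffle, from bottom half): 4 ← 18
  undo op 2 (out-shuffle, from top half): 18 ← 9
  undo op 1 (cut 29): 9 ← 6
So the tile at position 14 came from original position 6.

6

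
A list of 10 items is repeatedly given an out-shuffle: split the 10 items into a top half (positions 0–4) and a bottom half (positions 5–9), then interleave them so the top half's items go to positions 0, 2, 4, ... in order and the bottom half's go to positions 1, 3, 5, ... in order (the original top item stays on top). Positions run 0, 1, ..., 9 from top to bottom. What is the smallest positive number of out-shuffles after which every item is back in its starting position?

The out-shuffle permutes the 10 positions with cycle lengths [1, 1, 2, 6].
Every item is home exactly when every cycle has completed a whole number of laps, i.e. after lcm(1, 2, 6) = 6 out-shuffles.

6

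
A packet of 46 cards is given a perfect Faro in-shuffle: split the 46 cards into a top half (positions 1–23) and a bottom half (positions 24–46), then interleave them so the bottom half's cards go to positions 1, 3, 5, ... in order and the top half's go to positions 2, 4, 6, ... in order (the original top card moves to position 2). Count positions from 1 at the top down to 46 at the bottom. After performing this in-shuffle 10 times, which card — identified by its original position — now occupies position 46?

33

Work backwards from position 46, undoing one in-shuffle at a time:
46 ← 23 ← 35 ← 41 ← 44 ← 22 ← 11 ← 29 ← 38 ← 19 ← 33
So the card now at position 46 started at position 33.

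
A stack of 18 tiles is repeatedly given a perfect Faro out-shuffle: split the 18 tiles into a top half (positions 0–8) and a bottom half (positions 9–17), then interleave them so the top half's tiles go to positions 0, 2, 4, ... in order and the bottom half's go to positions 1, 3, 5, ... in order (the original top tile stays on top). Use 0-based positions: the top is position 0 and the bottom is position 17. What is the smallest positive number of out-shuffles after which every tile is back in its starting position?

The out-shuffle permutes the 18 positions with cycle lengths [1, 1, 8, 8].
Every tile is home exactly when every cycle has completed a whole number of laps, i.e. after lcm(1, 8) = 8 out-shuffles.

8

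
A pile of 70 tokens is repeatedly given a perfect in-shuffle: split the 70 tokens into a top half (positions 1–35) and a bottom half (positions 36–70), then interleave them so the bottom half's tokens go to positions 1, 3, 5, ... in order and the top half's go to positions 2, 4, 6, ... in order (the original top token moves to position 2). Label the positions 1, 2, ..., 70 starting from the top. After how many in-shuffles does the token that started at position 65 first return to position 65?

Follow position 65 under repeated in-shuffles:
65 → 59 → 47 → 23 → 46 → 21 → 42 → 13 → ... → 65 (length 35)
It first returns after 35 in-shuffles.

35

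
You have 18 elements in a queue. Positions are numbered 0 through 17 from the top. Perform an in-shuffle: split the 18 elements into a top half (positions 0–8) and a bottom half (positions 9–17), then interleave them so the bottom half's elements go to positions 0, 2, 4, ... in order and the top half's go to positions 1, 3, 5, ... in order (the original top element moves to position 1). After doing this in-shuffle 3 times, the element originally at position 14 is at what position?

Track the element's position through each in-shuffle:
14 → 10 → 2 → 5

5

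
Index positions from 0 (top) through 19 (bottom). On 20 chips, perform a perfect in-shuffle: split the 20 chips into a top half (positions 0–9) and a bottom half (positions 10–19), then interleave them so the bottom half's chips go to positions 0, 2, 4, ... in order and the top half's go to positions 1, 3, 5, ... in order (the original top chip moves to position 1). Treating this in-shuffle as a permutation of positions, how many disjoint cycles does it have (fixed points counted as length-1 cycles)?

Trace each unvisited position around until it returns:
(0 1 3 7 15 10) (2 5 11) (4 9 19 18 16 12) (6 13) (8 17 14)
5 cycles in total.

5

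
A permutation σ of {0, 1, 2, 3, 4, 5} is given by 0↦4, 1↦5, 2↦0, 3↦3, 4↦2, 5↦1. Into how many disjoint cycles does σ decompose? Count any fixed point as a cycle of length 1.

3

Cycle decomposition: (0 4 2) (1 5) (3).
3 cycles.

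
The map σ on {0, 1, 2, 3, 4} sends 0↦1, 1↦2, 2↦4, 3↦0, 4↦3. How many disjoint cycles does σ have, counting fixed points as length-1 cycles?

1

Cycle decomposition: (0 1 2 4 3).
1 cycle.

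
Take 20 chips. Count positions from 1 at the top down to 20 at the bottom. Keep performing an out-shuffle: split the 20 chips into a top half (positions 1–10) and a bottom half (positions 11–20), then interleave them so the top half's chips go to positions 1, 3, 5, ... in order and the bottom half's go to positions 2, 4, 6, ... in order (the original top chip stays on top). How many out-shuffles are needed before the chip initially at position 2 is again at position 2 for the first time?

18

Follow position 2 under repeated out-shuffles:
2 → 3 → 5 → 9 → 17 → 14 → 8 → 15 → 10 → 19 → 18 → 16 → 12 → 4 → 7 → 13 → 6 → 11 → 2
It first returns after 18 out-shuffles.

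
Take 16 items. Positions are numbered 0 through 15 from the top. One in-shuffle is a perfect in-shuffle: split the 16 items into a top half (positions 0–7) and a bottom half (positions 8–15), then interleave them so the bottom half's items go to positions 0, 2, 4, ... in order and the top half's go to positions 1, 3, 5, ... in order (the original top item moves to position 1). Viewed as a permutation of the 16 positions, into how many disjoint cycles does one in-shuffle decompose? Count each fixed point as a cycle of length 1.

Trace each unvisited position around until it returns:
(0 1 3 7 15 14 12 8) (2 5 11 6 13 10 4 9)
2 cycles in total.

2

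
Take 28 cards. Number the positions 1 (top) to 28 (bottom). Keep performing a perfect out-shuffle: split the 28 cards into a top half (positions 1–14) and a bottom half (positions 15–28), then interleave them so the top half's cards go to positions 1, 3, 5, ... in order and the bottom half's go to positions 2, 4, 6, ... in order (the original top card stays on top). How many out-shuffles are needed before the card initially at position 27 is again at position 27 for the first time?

Follow position 27 under repeated out-shuffles:
27 → 26 → 24 → 20 → 12 → 23 → 18 → 8 → 15 → 2 → 3 → 5 → 9 → 17 → 6 → 11 → 21 → 14 → 27
It first returns after 18 out-shuffles.

18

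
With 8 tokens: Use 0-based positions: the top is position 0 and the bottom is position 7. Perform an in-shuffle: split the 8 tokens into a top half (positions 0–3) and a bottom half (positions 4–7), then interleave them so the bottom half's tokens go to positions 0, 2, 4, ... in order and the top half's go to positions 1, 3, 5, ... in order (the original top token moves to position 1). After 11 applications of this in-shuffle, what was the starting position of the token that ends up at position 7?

Work backwards from position 7, undoing one in-shuffle at a time:
7 ← 3 ← 1 ← 0 ← 4 ← 6 ← 7 ← 3 ← 1 ← 0 ← 4 ← 6
So the token now at position 7 started at position 6.

6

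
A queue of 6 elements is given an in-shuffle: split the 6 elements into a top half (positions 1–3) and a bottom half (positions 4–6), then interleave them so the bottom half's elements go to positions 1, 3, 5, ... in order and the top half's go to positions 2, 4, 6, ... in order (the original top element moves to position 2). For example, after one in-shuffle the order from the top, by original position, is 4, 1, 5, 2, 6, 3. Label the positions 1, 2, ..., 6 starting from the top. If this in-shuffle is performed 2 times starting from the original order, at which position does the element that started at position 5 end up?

6

Track the element's position through each in-shuffle:
5 → 3 → 6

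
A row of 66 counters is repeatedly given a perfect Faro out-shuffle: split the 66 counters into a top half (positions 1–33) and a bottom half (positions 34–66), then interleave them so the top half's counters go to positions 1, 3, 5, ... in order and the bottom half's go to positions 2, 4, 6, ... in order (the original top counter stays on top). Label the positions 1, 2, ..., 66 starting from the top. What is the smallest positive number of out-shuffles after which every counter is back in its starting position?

The out-shuffle permutes the 66 positions with cycle lengths [1, 1, 4, 12, 12, 12, 12, 12].
Every counter is home exactly when every cycle has completed a whole number of laps, i.e. after lcm(1, 4, 12) = 12 out-shuffles.

12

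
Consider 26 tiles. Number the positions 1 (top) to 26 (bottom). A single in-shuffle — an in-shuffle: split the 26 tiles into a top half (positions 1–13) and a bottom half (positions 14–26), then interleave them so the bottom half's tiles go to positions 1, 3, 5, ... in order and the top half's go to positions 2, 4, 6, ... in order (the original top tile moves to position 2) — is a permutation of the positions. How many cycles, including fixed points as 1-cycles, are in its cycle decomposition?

Trace each unvisited position around until it returns:
(1 2 4 8 16 5 ... len 18) (3 6 12 24 21 15) (9 18)
3 cycles in total.

3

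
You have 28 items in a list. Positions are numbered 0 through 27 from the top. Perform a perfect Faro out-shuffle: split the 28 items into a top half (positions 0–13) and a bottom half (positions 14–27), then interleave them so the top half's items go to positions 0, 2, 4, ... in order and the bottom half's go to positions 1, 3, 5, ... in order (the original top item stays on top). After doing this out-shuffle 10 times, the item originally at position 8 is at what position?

11

Track the item's position through each out-shuffle:
8 → 16 → 5 → 10 → 20 → 13 → 26 → 25 → 23 → 19 → 11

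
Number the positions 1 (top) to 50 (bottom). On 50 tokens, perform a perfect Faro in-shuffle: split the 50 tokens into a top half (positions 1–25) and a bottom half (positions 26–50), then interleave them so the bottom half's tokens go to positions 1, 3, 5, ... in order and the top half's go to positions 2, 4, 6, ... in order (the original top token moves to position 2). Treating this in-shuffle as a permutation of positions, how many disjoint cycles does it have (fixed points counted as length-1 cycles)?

Trace each unvisited position around until it returns:
(1 2 4 8 16 32 13 26) (3 6 12 24 48 45 39 27) (5 10 20 40 29 7 14 28) (9 18 36 21 42 33 15 30) (11 22 44 37 23 46 41 31) (17 34) (19 38 25 50 49 47 43 35)
7 cycles in total.

7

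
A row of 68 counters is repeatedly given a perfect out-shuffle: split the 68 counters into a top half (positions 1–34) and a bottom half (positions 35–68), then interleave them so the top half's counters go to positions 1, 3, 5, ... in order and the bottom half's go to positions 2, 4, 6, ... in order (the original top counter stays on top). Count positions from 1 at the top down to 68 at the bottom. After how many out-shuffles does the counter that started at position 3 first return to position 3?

66

Follow position 3 under repeated out-shuffles:
3 → 5 → 9 → 17 → 33 → 65 → 62 → 56 → ... → 3 (length 66)
It first returns after 66 out-shuffles.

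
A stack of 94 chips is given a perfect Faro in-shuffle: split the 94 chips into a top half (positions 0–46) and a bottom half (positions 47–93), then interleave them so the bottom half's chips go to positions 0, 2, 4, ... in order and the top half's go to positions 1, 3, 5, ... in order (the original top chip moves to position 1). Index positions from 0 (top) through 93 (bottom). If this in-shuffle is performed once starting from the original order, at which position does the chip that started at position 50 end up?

Track the chip's position through each in-shuffle:
50 → 6

6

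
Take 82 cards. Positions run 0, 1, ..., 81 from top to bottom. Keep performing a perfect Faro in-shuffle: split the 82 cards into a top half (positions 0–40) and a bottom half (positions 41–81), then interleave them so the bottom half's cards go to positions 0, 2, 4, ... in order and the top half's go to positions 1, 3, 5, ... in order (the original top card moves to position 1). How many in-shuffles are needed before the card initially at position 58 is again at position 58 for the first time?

82

Follow position 58 under repeated in-shuffles:
58 → 34 → 69 → 56 → 30 → 61 → 40 → 81 → ... → 58 (length 82)
It first returns after 82 in-shuffles.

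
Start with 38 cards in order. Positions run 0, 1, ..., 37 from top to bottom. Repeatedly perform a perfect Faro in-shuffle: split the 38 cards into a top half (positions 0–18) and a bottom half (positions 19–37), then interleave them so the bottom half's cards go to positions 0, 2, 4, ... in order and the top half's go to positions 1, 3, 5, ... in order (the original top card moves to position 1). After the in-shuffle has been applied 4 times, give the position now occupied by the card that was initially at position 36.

6

Track the card's position through each in-shuffle:
36 → 34 → 30 → 22 → 6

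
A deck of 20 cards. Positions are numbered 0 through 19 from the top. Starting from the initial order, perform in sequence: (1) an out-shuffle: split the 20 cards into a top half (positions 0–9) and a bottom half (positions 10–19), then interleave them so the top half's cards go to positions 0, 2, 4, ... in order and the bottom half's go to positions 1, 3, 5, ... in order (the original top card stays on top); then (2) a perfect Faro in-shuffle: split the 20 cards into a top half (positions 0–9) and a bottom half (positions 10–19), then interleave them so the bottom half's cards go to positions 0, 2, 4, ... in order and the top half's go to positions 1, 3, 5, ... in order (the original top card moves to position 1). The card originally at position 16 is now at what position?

Track the card from position 16 forward through each operation:
  after op 1 (out-shuffle): 16 → 13
  after op 2 (in-shuffle): 13 → 6

6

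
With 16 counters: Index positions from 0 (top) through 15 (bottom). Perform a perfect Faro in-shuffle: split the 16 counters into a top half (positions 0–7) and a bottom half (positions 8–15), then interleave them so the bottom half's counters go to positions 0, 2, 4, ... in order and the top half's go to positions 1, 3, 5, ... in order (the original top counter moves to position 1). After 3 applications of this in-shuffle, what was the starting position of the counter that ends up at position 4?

6

Work backwards from position 4, undoing one in-shuffle at a time:
4 ← 10 ← 13 ← 6
So the counter now at position 4 started at position 6.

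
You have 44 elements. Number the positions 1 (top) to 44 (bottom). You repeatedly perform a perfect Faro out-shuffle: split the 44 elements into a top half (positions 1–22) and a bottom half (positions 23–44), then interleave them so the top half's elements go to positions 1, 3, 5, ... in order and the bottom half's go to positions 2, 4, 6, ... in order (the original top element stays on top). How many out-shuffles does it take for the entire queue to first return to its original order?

The out-shuffle permutes the 44 positions with cycle lengths [1, 1, 14, 14, 14].
Every element is home exactly when every cycle has completed a whole number of laps, i.e. after lcm(1, 14) = 14 out-shuffles.

14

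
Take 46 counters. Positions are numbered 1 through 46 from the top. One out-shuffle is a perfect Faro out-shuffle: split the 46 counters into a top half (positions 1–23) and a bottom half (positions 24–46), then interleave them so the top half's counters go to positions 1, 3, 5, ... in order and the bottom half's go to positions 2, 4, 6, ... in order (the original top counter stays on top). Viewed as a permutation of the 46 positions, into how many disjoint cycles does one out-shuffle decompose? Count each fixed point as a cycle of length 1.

Trace each unvisited position around until it returns:
(1) (2 3 5 9 17 33 ... len 12) (4 7 13 25) (6 11 21 41 36 26) (8 15 29 12 23 45 ... len 12) (10 19 37 28) (16 31) (22 43 40 34) ... plus 1 more
9 cycles in total.

9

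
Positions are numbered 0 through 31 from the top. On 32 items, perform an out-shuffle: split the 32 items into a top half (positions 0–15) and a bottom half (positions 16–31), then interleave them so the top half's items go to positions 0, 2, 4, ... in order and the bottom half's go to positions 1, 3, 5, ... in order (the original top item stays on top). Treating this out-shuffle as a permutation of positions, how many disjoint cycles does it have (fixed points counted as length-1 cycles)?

8

Trace each unvisited position around until it returns:
(0) (1 2 4 8 16) (3 6 12 24 17) (5 10 20 9 18) (7 14 28 25 19) (11 22 13 26 21) (15 30 29 27 23) (31)
8 cycles in total.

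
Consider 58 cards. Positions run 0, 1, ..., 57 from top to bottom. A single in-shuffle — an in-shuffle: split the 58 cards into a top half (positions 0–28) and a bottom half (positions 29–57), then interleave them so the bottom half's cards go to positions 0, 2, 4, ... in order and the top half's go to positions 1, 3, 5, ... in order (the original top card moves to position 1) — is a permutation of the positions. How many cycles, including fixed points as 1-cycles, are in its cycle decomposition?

1

Trace each unvisited position around until it returns:
(0 1 3 7 15 31 ... len 58)
1 cycle in total.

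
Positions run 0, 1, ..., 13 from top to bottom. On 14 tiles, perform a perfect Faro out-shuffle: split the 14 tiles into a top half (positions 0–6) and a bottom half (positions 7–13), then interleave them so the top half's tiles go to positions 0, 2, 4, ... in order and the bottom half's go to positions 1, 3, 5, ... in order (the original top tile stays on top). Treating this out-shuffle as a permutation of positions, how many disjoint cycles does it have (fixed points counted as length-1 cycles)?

Trace each unvisited position around until it returns:
(0) (1 2 4 8 3 6 ... len 12) (13)
3 cycles in total.

3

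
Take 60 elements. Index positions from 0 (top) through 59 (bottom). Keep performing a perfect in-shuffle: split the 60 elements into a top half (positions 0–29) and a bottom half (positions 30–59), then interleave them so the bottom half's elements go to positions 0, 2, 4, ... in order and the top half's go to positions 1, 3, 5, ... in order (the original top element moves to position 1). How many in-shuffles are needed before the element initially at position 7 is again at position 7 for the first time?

60

Follow position 7 under repeated in-shuffles:
7 → 15 → 31 → 2 → 5 → 11 → 23 → 47 → ... → 7 (length 60)
It first returns after 60 in-shuffles.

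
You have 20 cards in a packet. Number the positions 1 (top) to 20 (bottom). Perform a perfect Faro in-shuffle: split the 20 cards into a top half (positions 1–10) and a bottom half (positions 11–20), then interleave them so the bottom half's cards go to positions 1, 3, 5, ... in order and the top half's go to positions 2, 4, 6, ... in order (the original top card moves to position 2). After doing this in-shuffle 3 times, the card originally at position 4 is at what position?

11

Track the card's position through each in-shuffle:
4 → 8 → 16 → 11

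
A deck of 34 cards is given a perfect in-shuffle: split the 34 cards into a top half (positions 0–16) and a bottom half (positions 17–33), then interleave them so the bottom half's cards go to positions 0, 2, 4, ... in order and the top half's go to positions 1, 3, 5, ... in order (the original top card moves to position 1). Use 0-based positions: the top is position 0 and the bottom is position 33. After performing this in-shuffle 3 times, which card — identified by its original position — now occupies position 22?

15

Work backwards from position 22, undoing one in-shuffle at a time:
22 ← 28 ← 31 ← 15
So the card now at position 22 started at position 15.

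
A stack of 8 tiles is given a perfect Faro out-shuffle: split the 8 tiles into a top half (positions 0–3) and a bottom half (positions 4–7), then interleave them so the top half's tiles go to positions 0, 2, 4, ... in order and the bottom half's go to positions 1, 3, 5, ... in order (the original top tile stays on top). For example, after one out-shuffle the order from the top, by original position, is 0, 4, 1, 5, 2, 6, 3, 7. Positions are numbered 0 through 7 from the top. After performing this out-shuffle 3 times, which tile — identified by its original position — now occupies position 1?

Work backwards from position 1, undoing one out-shuffle at a time:
1 ← 4 ← 2 ← 1
So the tile now at position 1 started at position 1.

1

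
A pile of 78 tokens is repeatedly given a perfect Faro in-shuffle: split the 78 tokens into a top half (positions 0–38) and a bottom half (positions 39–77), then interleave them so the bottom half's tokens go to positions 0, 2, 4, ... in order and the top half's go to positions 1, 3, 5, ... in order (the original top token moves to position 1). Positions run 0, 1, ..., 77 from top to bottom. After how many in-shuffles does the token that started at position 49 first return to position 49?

Follow position 49 under repeated in-shuffles:
49 → 20 → 41 → 4 → 9 → 19 → 39 → 0 → ... → 49 (length 39)
It first returns after 39 in-shuffles.

39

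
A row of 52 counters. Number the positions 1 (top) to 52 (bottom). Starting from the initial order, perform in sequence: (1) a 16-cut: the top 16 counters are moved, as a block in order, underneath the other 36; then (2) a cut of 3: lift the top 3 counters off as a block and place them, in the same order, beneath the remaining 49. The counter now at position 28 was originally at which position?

Undo the operations in reverse order, starting from position 28:
  undo op 2 (cut 3): 28 ← 31
  undo op 1 (cut 16): 31 ← 47
So the counter at position 28 came from original position 47.

47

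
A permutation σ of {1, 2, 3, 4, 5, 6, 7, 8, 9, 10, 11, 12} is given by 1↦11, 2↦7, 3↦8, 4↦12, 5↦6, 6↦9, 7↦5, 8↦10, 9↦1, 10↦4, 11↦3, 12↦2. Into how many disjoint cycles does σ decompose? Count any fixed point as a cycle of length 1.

Cycle decomposition: (1 11 3 8 10 4 12 2 7 5 6 9).
1 cycle.

1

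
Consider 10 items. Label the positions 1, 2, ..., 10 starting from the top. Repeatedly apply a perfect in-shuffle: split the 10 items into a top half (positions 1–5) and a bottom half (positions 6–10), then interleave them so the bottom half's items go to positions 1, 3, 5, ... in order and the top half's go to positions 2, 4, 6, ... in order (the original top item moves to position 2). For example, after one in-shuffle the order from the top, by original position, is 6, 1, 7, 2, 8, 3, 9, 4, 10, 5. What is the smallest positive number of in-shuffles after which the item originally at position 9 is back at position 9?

Follow position 9 under repeated in-shuffles:
9 → 7 → 3 → 6 → 1 → 2 → 4 → 8 → 5 → 10 → 9
It first returns after 10 in-shuffles.

10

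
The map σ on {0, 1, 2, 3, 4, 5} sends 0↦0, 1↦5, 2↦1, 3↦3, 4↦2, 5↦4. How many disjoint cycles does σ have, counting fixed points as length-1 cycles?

3

Cycle decomposition: (0) (1 5 4 2) (3).
3 cycles.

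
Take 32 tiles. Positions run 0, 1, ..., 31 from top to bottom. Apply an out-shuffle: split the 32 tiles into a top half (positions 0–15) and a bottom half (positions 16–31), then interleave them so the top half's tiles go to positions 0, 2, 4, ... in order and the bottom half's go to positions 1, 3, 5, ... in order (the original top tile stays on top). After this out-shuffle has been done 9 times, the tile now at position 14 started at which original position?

Work backwards from position 14, undoing one out-shuffle at a time:
14 ← 7 ← 19 ← 25 ← 28 ← 14 ← 7 ← 19 ← 25 ← 28
So the tile now at position 14 started at position 28.

28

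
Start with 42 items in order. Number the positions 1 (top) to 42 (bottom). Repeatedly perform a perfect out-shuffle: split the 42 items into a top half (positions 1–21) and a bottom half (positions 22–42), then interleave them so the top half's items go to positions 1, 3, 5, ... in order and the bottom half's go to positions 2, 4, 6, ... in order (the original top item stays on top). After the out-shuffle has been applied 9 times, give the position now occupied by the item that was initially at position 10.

17

Track the item's position through each out-shuffle:
10 → 19 → 37 → 32 → 22 → 2 → 3 → 5 → 9 → 17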